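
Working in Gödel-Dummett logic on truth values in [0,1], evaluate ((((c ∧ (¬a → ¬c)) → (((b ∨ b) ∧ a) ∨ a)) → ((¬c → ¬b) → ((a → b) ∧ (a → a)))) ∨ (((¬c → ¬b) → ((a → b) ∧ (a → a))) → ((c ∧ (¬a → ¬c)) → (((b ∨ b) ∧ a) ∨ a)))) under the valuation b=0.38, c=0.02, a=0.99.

1.00

¬a: Gödel ¬ of 0.99 = 0 (operand ≠ 0)
¬c: Gödel ¬ of 0.02 = 0 (operand ≠ 0)
(¬a → ¬c): 0 ≤ 0, so result = 1
(c ∧ (¬a → ¬c)) = min(0.02, 1) = 0.02
(b ∨ b) = max(0.38, 0.38) = 0.38
((b ∨ b) ∧ a) = min(0.38, 0.99) = 0.38
(((b ∨ b) ∧ a) ∨ a) = max(0.38, 0.99) = 0.99
((c ∧ (¬a → ¬c)) → (((b ∨ b) ∧ a) ∨ a)): 0.02 ≤ 0.99, so result = 1
¬c: Gödel ¬ of 0.02 = 0 (operand ≠ 0)
¬b: Gödel ¬ of 0.38 = 0 (operand ≠ 0)
(¬c → ¬b): 0 ≤ 0, so result = 1
(a → b): 0.99 > 0.38, so result = 0.38
(a → a): 0.99 ≤ 0.99, so result = 1
((a → b) ∧ (a → a)) = min(0.38, 1) = 0.38
((¬c → ¬b) → ((a → b) ∧ (a → a))): 1 > 0.38, so result = 0.38
(((c ∧ (¬a → ¬c)) → (((b ∨ b) ∧ a) ∨ a)) → ((¬c → ¬b) → ((a → b) ∧ (a → a)))): 1 > 0.38, so result = 0.38
¬c: Gödel ¬ of 0.02 = 0 (operand ≠ 0)
¬b: Gödel ¬ of 0.38 = 0 (operand ≠ 0)
(¬c → ¬b): 0 ≤ 0, so result = 1
(a → b): 0.99 > 0.38, so result = 0.38
(a → a): 0.99 ≤ 0.99, so result = 1
((a → b) ∧ (a → a)) = min(0.38, 1) = 0.38
((¬c → ¬b) → ((a → b) ∧ (a → a))): 1 > 0.38, so result = 0.38
¬a: Gödel ¬ of 0.99 = 0 (operand ≠ 0)
¬c: Gödel ¬ of 0.02 = 0 (operand ≠ 0)
(¬a → ¬c): 0 ≤ 0, so result = 1
(c ∧ (¬a → ¬c)) = min(0.02, 1) = 0.02
(b ∨ b) = max(0.38, 0.38) = 0.38
((b ∨ b) ∧ a) = min(0.38, 0.99) = 0.38
(((b ∨ b) ∧ a) ∨ a) = max(0.38, 0.99) = 0.99
((c ∧ (¬a → ¬c)) → (((b ∨ b) ∧ a) ∨ a)): 0.02 ≤ 0.99, so result = 1
(((¬c → ¬b) → ((a → b) ∧ (a → a))) → ((c ∧ (¬a → ¬c)) → (((b ∨ b) ∧ a) ∨ a))): 0.38 ≤ 1, so result = 1
((((c ∧ (¬a → ¬c)) → (((b ∨ b) ∧ a) ∨ a)) → ((¬c → ¬b) → ((a → b) ∧ (a → a)))) ∨ (((¬c → ¬b) → ((a → b) ∧ (a → a))) → ((c ∧ (¬a → ¬c)) → (((b ∨ b) ∧ a) ∨ a)))) = max(0.38, 1) = 1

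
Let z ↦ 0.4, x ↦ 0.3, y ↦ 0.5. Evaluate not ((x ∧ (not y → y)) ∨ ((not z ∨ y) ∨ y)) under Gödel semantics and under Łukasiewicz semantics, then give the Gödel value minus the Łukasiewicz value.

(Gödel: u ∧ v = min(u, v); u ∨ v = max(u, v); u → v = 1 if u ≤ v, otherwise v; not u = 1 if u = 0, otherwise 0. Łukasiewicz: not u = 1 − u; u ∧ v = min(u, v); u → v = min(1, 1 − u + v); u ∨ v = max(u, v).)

Gödel evaluation:
  not y: Gödel ¬ of 0.5 = 0 (operand ≠ 0)
  (not y → y): 0 ≤ 0.5, so result = 1
  (x ∧ (not y → y)) = min(0.3, 1) = 0.3
  not z: Gödel ¬ of 0.4 = 0 (operand ≠ 0)
  (not z ∨ y) = max(0, 0.5) = 0.5
  ((not z ∨ y) ∨ y) = max(0.5, 0.5) = 0.5
  ((x ∧ (not y → y)) ∨ ((not z ∨ y) ∨ y)) = max(0.3, 0.5) = 0.5
  not ((x ∧ (not y → y)) ∨ ((not z ∨ y) ∨ y)): Gödel ¬ of 0.5 = 0 (operand ≠ 0)
  Gödel value = 0
Łukasiewicz evaluation:
  not y: Łukasiewicz ¬ gives 1 − 0.5 = 0.5
  (not y → y): min(1, 1 − 0.5 + 0.5) = 1
  (x ∧ (not y → y)) = min(0.3, 1) = 0.3
  not z: Łukasiewicz ¬ gives 1 − 0.4 = 0.6
  (not z ∨ y) = max(0.6, 0.5) = 0.6
  ((not z ∨ y) ∨ y) = max(0.6, 0.5) = 0.6
  ((x ∧ (not y → y)) ∨ ((not z ∨ y) ∨ y)) = max(0.3, 0.6) = 0.6
  not ((x ∧ (not y → y)) ∨ ((not z ∨ y) ∨ y)): Łukasiewicz ¬ gives 1 − 0.6 = 0.4
  Łukasiewicz value = 0.4
Difference: 0 − 0.4 = -0.40

-0.40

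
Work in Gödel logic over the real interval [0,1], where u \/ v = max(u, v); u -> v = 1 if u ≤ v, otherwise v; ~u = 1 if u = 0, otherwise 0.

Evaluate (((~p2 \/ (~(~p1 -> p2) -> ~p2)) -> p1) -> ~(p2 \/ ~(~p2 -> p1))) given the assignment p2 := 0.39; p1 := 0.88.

~p2: Gödel ¬ of 0.39 = 0 (operand ≠ 0)
~p1: Gödel ¬ of 0.88 = 0 (operand ≠ 0)
(~p1 -> p2): 0 ≤ 0.39, so result = 1
~(~p1 -> p2): Gödel ¬ of 1 = 0 (operand ≠ 0)
~p2: Gödel ¬ of 0.39 = 0 (operand ≠ 0)
(~(~p1 -> p2) -> ~p2): 0 ≤ 0, so result = 1
(~p2 \/ (~(~p1 -> p2) -> ~p2)) = max(0, 1) = 1
((~p2 \/ (~(~p1 -> p2) -> ~p2)) -> p1): 1 > 0.88, so result = 0.88
~p2: Gödel ¬ of 0.39 = 0 (operand ≠ 0)
(~p2 -> p1): 0 ≤ 0.88, so result = 1
~(~p2 -> p1): Gödel ¬ of 1 = 0 (operand ≠ 0)
(p2 \/ ~(~p2 -> p1)) = max(0.39, 0) = 0.39
~(p2 \/ ~(~p2 -> p1)): Gödel ¬ of 0.39 = 0 (operand ≠ 0)
(((~p2 \/ (~(~p1 -> p2) -> ~p2)) -> p1) -> ~(p2 \/ ~(~p2 -> p1))): 0.88 > 0, so result = 0

0.00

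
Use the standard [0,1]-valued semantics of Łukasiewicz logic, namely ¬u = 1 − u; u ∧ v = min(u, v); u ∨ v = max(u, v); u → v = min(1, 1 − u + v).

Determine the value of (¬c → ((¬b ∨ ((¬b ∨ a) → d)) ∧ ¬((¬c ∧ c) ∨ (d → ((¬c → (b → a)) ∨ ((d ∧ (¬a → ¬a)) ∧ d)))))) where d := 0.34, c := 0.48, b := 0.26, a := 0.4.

0.48

¬c: Łukasiewicz ¬ gives 1 − 0.48 = 0.52
¬b: Łukasiewicz ¬ gives 1 − 0.26 = 0.74
¬b: Łukasiewicz ¬ gives 1 − 0.26 = 0.74
(¬b ∨ a) = max(0.74, 0.4) = 0.74
((¬b ∨ a) → d): min(1, 1 − 0.74 + 0.34) = 0.6
(¬b ∨ ((¬b ∨ a) → d)) = max(0.74, 0.6) = 0.74
¬c: Łukasiewicz ¬ gives 1 − 0.48 = 0.52
(¬c ∧ c) = min(0.52, 0.48) = 0.48
¬c: Łukasiewicz ¬ gives 1 − 0.48 = 0.52
(b → a): min(1, 1 − 0.26 + 0.4) = 1
(¬c → (b → a)): min(1, 1 − 0.52 + 1) = 1
¬a: Łukasiewicz ¬ gives 1 − 0.4 = 0.6
¬a: Łukasiewicz ¬ gives 1 − 0.4 = 0.6
(¬a → ¬a): min(1, 1 − 0.6 + 0.6) = 1
(d ∧ (¬a → ¬a)) = min(0.34, 1) = 0.34
((d ∧ (¬a → ¬a)) ∧ d) = min(0.34, 0.34) = 0.34
((¬c → (b → a)) ∨ ((d ∧ (¬a → ¬a)) ∧ d)) = max(1, 0.34) = 1
(d → ((¬c → (b → a)) ∨ ((d ∧ (¬a → ¬a)) ∧ d))): min(1, 1 − 0.34 + 1) = 1
((¬c ∧ c) ∨ (d → ((¬c → (b → a)) ∨ ((d ∧ (¬a → ¬a)) ∧ d)))) = max(0.48, 1) = 1
¬((¬c ∧ c) ∨ (d → ((¬c → (b → a)) ∨ ((d ∧ (¬a → ¬a)) ∧ d)))): Łukasiewicz ¬ gives 1 − 1 = 0
((¬b ∨ ((¬b ∨ a) → d)) ∧ ¬((¬c ∧ c) ∨ (d → ((¬c → (b → a)) ∨ ((d ∧ (¬a → ¬a)) ∧ d))))) = min(0.74, 0) = 0
(¬c → ((¬b ∨ ((¬b ∨ a) → d)) ∧ ¬((¬c ∧ c) ∨ (d → ((¬c → (b → a)) ∨ ((d ∧ (¬a → ¬a)) ∧ d)))))): min(1, 1 − 0.52 + 0) = 0.48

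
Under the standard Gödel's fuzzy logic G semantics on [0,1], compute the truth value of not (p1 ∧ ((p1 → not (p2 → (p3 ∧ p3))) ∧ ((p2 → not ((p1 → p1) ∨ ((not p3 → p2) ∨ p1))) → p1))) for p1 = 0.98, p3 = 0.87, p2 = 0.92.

1.00

(p3 ∧ p3) = min(0.87, 0.87) = 0.87
(p2 → (p3 ∧ p3)): 0.92 > 0.87, so result = 0.87
not (p2 → (p3 ∧ p3)): Gödel ¬ of 0.87 = 0 (operand ≠ 0)
(p1 → not (p2 → (p3 ∧ p3))): 0.98 > 0, so result = 0
(p1 → p1): 0.98 ≤ 0.98, so result = 1
not p3: Gödel ¬ of 0.87 = 0 (operand ≠ 0)
(not p3 → p2): 0 ≤ 0.92, so result = 1
((not p3 → p2) ∨ p1) = max(1, 0.98) = 1
((p1 → p1) ∨ ((not p3 → p2) ∨ p1)) = max(1, 1) = 1
not ((p1 → p1) ∨ ((not p3 → p2) ∨ p1)): Gödel ¬ of 1 = 0 (operand ≠ 0)
(p2 → not ((p1 → p1) ∨ ((not p3 → p2) ∨ p1))): 0.92 > 0, so result = 0
((p2 → not ((p1 → p1) ∨ ((not p3 → p2) ∨ p1))) → p1): 0 ≤ 0.98, so result = 1
((p1 → not (p2 → (p3 ∧ p3))) ∧ ((p2 → not ((p1 → p1) ∨ ((not p3 → p2) ∨ p1))) → p1)) = min(0, 1) = 0
(p1 ∧ ((p1 → not (p2 → (p3 ∧ p3))) ∧ ((p2 → not ((p1 → p1) ∨ ((not p3 → p2) ∨ p1))) → p1))) = min(0.98, 0) = 0
not (p1 ∧ ((p1 → not (p2 → (p3 ∧ p3))) ∧ ((p2 → not ((p1 → p1) ∨ ((not p3 → p2) ∨ p1))) → p1))): Gödel ¬ of 0 = 1 (operand is 0)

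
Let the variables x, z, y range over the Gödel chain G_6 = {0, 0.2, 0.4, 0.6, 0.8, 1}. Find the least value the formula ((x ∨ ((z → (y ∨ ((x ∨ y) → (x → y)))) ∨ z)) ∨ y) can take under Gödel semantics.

0.20

The minimum is attained at x = 0.2, z = 0.2, y = 0:
  (x ∨ y) = max(0.2, 0) = 0.2
  (x → y): 0.2 > 0, so result = 0
  ((x ∨ y) → (x → y)): 0.2 > 0, so result = 0
  (y ∨ ((x ∨ y) → (x → y))) = max(0, 0) = 0
  (z → (y ∨ ((x ∨ y) → (x → y)))): 0.2 > 0, so result = 0
  ((z → (y ∨ ((x ∨ y) → (x → y)))) ∨ z) = max(0, 0.2) = 0.2
  (x ∨ ((z → (y ∨ ((x ∨ y) → (x → y)))) ∨ z)) = max(0.2, 0.2) = 0.2
  ((x ∨ ((z → (y ∨ ((x ∨ y) → (x → y)))) ∨ z)) ∨ y) = max(0.2, 0) = 0.2
Checking all 216 assignments confirms none give a value below 0.20.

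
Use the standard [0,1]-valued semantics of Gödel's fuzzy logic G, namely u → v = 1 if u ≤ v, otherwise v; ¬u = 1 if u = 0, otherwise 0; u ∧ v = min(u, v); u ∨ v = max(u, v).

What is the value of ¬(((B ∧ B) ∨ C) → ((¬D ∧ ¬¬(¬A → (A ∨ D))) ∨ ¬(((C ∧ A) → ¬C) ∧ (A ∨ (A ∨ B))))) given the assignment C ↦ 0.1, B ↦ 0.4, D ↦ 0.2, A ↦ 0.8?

(B ∧ B) = min(0.4, 0.4) = 0.4
((B ∧ B) ∨ C) = max(0.4, 0.1) = 0.4
¬D: Gödel ¬ of 0.2 = 0 (operand ≠ 0)
¬A: Gödel ¬ of 0.8 = 0 (operand ≠ 0)
(A ∨ D) = max(0.8, 0.2) = 0.8
(¬A → (A ∨ D)): 0 ≤ 0.8, so result = 1
¬(¬A → (A ∨ D)): Gödel ¬ of 1 = 0 (operand ≠ 0)
¬¬(¬A → (A ∨ D)): Gödel ¬ of 0 = 1 (operand is 0)
(¬D ∧ ¬¬(¬A → (A ∨ D))) = min(0, 1) = 0
(C ∧ A) = min(0.1, 0.8) = 0.1
¬C: Gödel ¬ of 0.1 = 0 (operand ≠ 0)
((C ∧ A) → ¬C): 0.1 > 0, so result = 0
(A ∨ B) = max(0.8, 0.4) = 0.8
(A ∨ (A ∨ B)) = max(0.8, 0.8) = 0.8
(((C ∧ A) → ¬C) ∧ (A ∨ (A ∨ B))) = min(0, 0.8) = 0
¬(((C ∧ A) → ¬C) ∧ (A ∨ (A ∨ B))): Gödel ¬ of 0 = 1 (operand is 0)
((¬D ∧ ¬¬(¬A → (A ∨ D))) ∨ ¬(((C ∧ A) → ¬C) ∧ (A ∨ (A ∨ B)))) = max(0, 1) = 1
(((B ∧ B) ∨ C) → ((¬D ∧ ¬¬(¬A → (A ∨ D))) ∨ ¬(((C ∧ A) → ¬C) ∧ (A ∨ (A ∨ B))))): 0.4 ≤ 1, so result = 1
¬(((B ∧ B) ∨ C) → ((¬D ∧ ¬¬(¬A → (A ∨ D))) ∨ ¬(((C ∧ A) → ¬C) ∧ (A ∨ (A ∨ B))))): Gödel ¬ of 1 = 0 (operand ≠ 0)

0.00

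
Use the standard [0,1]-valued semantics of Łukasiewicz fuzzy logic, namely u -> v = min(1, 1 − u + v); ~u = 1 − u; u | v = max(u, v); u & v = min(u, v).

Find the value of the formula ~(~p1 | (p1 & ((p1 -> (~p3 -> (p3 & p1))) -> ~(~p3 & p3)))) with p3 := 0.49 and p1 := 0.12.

~p1: Łukasiewicz ¬ gives 1 − 0.12 = 0.88
~p3: Łukasiewicz ¬ gives 1 − 0.49 = 0.51
(p3 & p1) = min(0.49, 0.12) = 0.12
(~p3 -> (p3 & p1)): min(1, 1 − 0.51 + 0.12) = 0.61
(p1 -> (~p3 -> (p3 & p1))): min(1, 1 − 0.12 + 0.61) = 1
~p3: Łukasiewicz ¬ gives 1 − 0.49 = 0.51
(~p3 & p3) = min(0.51, 0.49) = 0.49
~(~p3 & p3): Łukasiewicz ¬ gives 1 − 0.49 = 0.51
((p1 -> (~p3 -> (p3 & p1))) -> ~(~p3 & p3)): min(1, 1 − 1 + 0.51) = 0.51
(p1 & ((p1 -> (~p3 -> (p3 & p1))) -> ~(~p3 & p3))) = min(0.12, 0.51) = 0.12
(~p1 | (p1 & ((p1 -> (~p3 -> (p3 & p1))) -> ~(~p3 & p3)))) = max(0.88, 0.12) = 0.88
~(~p1 | (p1 & ((p1 -> (~p3 -> (p3 & p1))) -> ~(~p3 & p3)))): Łukasiewicz ¬ gives 1 − 0.88 = 0.12

0.12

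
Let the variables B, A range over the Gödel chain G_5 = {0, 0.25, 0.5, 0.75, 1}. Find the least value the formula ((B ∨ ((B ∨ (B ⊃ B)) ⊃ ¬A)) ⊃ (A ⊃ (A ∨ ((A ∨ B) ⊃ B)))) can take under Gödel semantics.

Every assignment gives 1. For instance at B = 0, A = 0:
  (B ⊃ B): 0 ≤ 0, so result = 1
  (B ∨ (B ⊃ B)) = max(0, 1) = 1
  ¬A: Gödel ¬ of 0 = 1 (operand is 0)
  ((B ∨ (B ⊃ B)) ⊃ ¬A): 1 ≤ 1, so result = 1
  (B ∨ ((B ∨ (B ⊃ B)) ⊃ ¬A)) = max(0, 1) = 1
  (A ∨ B) = max(0, 0) = 0
  ((A ∨ B) ⊃ B): 0 ≤ 0, so result = 1
  (A ∨ ((A ∨ B) ⊃ B)) = max(0, 1) = 1
  (A ⊃ (A ∨ ((A ∨ B) ⊃ B))): 0 ≤ 1, so result = 1
  ((B ∨ ((B ∨ (B ⊃ B)) ⊃ ¬A)) ⊃ (A ⊃ (A ∨ ((A ∨ B) ⊃ B)))): 1 ≤ 1, so result = 1
All 25 assignments give value 1 — the formula is a G_5-tautology.

1.00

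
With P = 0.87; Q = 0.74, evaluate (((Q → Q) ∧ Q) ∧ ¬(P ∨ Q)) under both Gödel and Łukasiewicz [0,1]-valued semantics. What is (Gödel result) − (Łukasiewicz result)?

-0.13

Gödel evaluation:
  (Q → Q): 0.74 ≤ 0.74, so result = 1
  ((Q → Q) ∧ Q) = min(1, 0.74) = 0.74
  (P ∨ Q) = max(0.87, 0.74) = 0.87
  ¬(P ∨ Q): Gödel ¬ of 0.87 = 0 (operand ≠ 0)
  (((Q → Q) ∧ Q) ∧ ¬(P ∨ Q)) = min(0.74, 0) = 0
  Gödel value = 0
Łukasiewicz evaluation:
  (Q → Q): min(1, 1 − 0.74 + 0.74) = 1
  ((Q → Q) ∧ Q) = min(1, 0.74) = 0.74
  (P ∨ Q) = max(0.87, 0.74) = 0.87
  ¬(P ∨ Q): Łukasiewicz ¬ gives 1 − 0.87 = 0.13
  (((Q → Q) ∧ Q) ∧ ¬(P ∨ Q)) = min(0.74, 0.13) = 0.13
  Łukasiewicz value = 0.13
Difference: 0 − 0.13 = -0.13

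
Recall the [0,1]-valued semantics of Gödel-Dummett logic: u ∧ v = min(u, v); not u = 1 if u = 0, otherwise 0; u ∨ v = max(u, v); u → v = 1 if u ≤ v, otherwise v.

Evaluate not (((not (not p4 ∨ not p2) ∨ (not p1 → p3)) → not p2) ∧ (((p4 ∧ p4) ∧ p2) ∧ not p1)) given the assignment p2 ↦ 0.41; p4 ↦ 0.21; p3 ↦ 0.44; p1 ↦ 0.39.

1.00

not p4: Gödel ¬ of 0.21 = 0 (operand ≠ 0)
not p2: Gödel ¬ of 0.41 = 0 (operand ≠ 0)
(not p4 ∨ not p2) = max(0, 0) = 0
not (not p4 ∨ not p2): Gödel ¬ of 0 = 1 (operand is 0)
not p1: Gödel ¬ of 0.39 = 0 (operand ≠ 0)
(not p1 → p3): 0 ≤ 0.44, so result = 1
(not (not p4 ∨ not p2) ∨ (not p1 → p3)) = max(1, 1) = 1
not p2: Gödel ¬ of 0.41 = 0 (operand ≠ 0)
((not (not p4 ∨ not p2) ∨ (not p1 → p3)) → not p2): 1 > 0, so result = 0
(p4 ∧ p4) = min(0.21, 0.21) = 0.21
((p4 ∧ p4) ∧ p2) = min(0.21, 0.41) = 0.21
not p1: Gödel ¬ of 0.39 = 0 (operand ≠ 0)
(((p4 ∧ p4) ∧ p2) ∧ not p1) = min(0.21, 0) = 0
(((not (not p4 ∨ not p2) ∨ (not p1 → p3)) → not p2) ∧ (((p4 ∧ p4) ∧ p2) ∧ not p1)) = min(0, 0) = 0
not (((not (not p4 ∨ not p2) ∨ (not p1 → p3)) → not p2) ∧ (((p4 ∧ p4) ∧ p2) ∧ not p1)): Gödel ¬ of 0 = 1 (operand is 0)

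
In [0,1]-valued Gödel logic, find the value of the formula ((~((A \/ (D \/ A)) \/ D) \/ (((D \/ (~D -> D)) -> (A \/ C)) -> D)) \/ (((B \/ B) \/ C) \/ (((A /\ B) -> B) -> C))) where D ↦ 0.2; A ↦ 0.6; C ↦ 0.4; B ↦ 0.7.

0.70

(D \/ A) = max(0.2, 0.6) = 0.6
(A \/ (D \/ A)) = max(0.6, 0.6) = 0.6
((A \/ (D \/ A)) \/ D) = max(0.6, 0.2) = 0.6
~((A \/ (D \/ A)) \/ D): Gödel ¬ of 0.6 = 0 (operand ≠ 0)
~D: Gödel ¬ of 0.2 = 0 (operand ≠ 0)
(~D -> D): 0 ≤ 0.2, so result = 1
(D \/ (~D -> D)) = max(0.2, 1) = 1
(A \/ C) = max(0.6, 0.4) = 0.6
((D \/ (~D -> D)) -> (A \/ C)): 1 > 0.6, so result = 0.6
(((D \/ (~D -> D)) -> (A \/ C)) -> D): 0.6 > 0.2, so result = 0.2
(~((A \/ (D \/ A)) \/ D) \/ (((D \/ (~D -> D)) -> (A \/ C)) -> D)) = max(0, 0.2) = 0.2
(B \/ B) = max(0.7, 0.7) = 0.7
((B \/ B) \/ C) = max(0.7, 0.4) = 0.7
(A /\ B) = min(0.6, 0.7) = 0.6
((A /\ B) -> B): 0.6 ≤ 0.7, so result = 1
(((A /\ B) -> B) -> C): 1 > 0.4, so result = 0.4
(((B \/ B) \/ C) \/ (((A /\ B) -> B) -> C)) = max(0.7, 0.4) = 0.7
((~((A \/ (D \/ A)) \/ D) \/ (((D \/ (~D -> D)) -> (A \/ C)) -> D)) \/ (((B \/ B) \/ C) \/ (((A /\ B) -> B) -> C))) = max(0.2, 0.7) = 0.7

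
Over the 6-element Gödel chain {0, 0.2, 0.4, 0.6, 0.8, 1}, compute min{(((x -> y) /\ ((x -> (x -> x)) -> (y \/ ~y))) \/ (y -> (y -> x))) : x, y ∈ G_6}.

The minimum is attained at x = 0, y = 0.2:
  (x -> y): 0 ≤ 0.2, so result = 1
  (x -> x): 0 ≤ 0, so result = 1
  (x -> (x -> x)): 0 ≤ 1, so result = 1
  ~y: Gödel ¬ of 0.2 = 0 (operand ≠ 0)
  (y \/ ~y) = max(0.2, 0) = 0.2
  ((x -> (x -> x)) -> (y \/ ~y)): 1 > 0.2, so result = 0.2
  ((x -> y) /\ ((x -> (x -> x)) -> (y \/ ~y))) = min(1, 0.2) = 0.2
  (y -> x): 0.2 > 0, so result = 0
  (y -> (y -> x)): 0.2 > 0, so result = 0
  (((x -> y) /\ ((x -> (x -> x)) -> (y \/ ~y))) \/ (y -> (y -> x))) = max(0.2, 0) = 0.2
Checking all 36 assignments confirms none give a value below 0.20.

0.20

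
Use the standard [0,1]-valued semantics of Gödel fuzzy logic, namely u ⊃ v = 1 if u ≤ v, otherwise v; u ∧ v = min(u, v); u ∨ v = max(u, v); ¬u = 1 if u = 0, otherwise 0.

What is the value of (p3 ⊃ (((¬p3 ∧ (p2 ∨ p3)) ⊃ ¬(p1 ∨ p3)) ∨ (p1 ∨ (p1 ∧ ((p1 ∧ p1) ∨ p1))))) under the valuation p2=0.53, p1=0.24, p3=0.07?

1.00

¬p3: Gödel ¬ of 0.07 = 0 (operand ≠ 0)
(p2 ∨ p3) = max(0.53, 0.07) = 0.53
(¬p3 ∧ (p2 ∨ p3)) = min(0, 0.53) = 0
(p1 ∨ p3) = max(0.24, 0.07) = 0.24
¬(p1 ∨ p3): Gödel ¬ of 0.24 = 0 (operand ≠ 0)
((¬p3 ∧ (p2 ∨ p3)) ⊃ ¬(p1 ∨ p3)): 0 ≤ 0, so result = 1
(p1 ∧ p1) = min(0.24, 0.24) = 0.24
((p1 ∧ p1) ∨ p1) = max(0.24, 0.24) = 0.24
(p1 ∧ ((p1 ∧ p1) ∨ p1)) = min(0.24, 0.24) = 0.24
(p1 ∨ (p1 ∧ ((p1 ∧ p1) ∨ p1))) = max(0.24, 0.24) = 0.24
(((¬p3 ∧ (p2 ∨ p3)) ⊃ ¬(p1 ∨ p3)) ∨ (p1 ∨ (p1 ∧ ((p1 ∧ p1) ∨ p1)))) = max(1, 0.24) = 1
(p3 ⊃ (((¬p3 ∧ (p2 ∨ p3)) ⊃ ¬(p1 ∨ p3)) ∨ (p1 ∨ (p1 ∧ ((p1 ∧ p1) ∨ p1))))): 0.07 ≤ 1, so result = 1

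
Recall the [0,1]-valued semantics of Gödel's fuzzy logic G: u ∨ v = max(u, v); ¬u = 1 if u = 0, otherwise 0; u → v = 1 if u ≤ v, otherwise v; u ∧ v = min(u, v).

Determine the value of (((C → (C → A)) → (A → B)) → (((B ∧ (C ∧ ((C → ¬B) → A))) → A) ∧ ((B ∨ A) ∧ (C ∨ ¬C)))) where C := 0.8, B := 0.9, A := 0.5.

(C → A): 0.8 > 0.5, so result = 0.5
(C → (C → A)): 0.8 > 0.5, so result = 0.5
(A → B): 0.5 ≤ 0.9, so result = 1
((C → (C → A)) → (A → B)): 0.5 ≤ 1, so result = 1
¬B: Gödel ¬ of 0.9 = 0 (operand ≠ 0)
(C → ¬B): 0.8 > 0, so result = 0
((C → ¬B) → A): 0 ≤ 0.5, so result = 1
(C ∧ ((C → ¬B) → A)) = min(0.8, 1) = 0.8
(B ∧ (C ∧ ((C → ¬B) → A))) = min(0.9, 0.8) = 0.8
((B ∧ (C ∧ ((C → ¬B) → A))) → A): 0.8 > 0.5, so result = 0.5
(B ∨ A) = max(0.9, 0.5) = 0.9
¬C: Gödel ¬ of 0.8 = 0 (operand ≠ 0)
(C ∨ ¬C) = max(0.8, 0) = 0.8
((B ∨ A) ∧ (C ∨ ¬C)) = min(0.9, 0.8) = 0.8
(((B ∧ (C ∧ ((C → ¬B) → A))) → A) ∧ ((B ∨ A) ∧ (C ∨ ¬C))) = min(0.5, 0.8) = 0.5
(((C → (C → A)) → (A → B)) → (((B ∧ (C ∧ ((C → ¬B) → A))) → A) ∧ ((B ∨ A) ∧ (C ∨ ¬C)))): 1 > 0.5, so result = 0.5

0.50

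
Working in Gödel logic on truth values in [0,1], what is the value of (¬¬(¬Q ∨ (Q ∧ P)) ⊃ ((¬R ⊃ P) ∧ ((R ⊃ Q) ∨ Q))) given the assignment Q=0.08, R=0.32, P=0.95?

0.08

¬Q: Gödel ¬ of 0.08 = 0 (operand ≠ 0)
(Q ∧ P) = min(0.08, 0.95) = 0.08
(¬Q ∨ (Q ∧ P)) = max(0, 0.08) = 0.08
¬(¬Q ∨ (Q ∧ P)): Gödel ¬ of 0.08 = 0 (operand ≠ 0)
¬¬(¬Q ∨ (Q ∧ P)): Gödel ¬ of 0 = 1 (operand is 0)
¬R: Gödel ¬ of 0.32 = 0 (operand ≠ 0)
(¬R ⊃ P): 0 ≤ 0.95, so result = 1
(R ⊃ Q): 0.32 > 0.08, so result = 0.08
((R ⊃ Q) ∨ Q) = max(0.08, 0.08) = 0.08
((¬R ⊃ P) ∧ ((R ⊃ Q) ∨ Q)) = min(1, 0.08) = 0.08
(¬¬(¬Q ∨ (Q ∧ P)) ⊃ ((¬R ⊃ P) ∧ ((R ⊃ Q) ∨ Q))): 1 > 0.08, so result = 0.08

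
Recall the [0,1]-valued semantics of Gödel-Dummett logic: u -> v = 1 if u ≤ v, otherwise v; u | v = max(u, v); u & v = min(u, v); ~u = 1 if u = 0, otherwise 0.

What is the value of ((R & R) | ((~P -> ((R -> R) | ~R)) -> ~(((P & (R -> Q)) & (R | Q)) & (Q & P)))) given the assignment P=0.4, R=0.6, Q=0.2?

(R & R) = min(0.6, 0.6) = 0.6
~P: Gödel ¬ of 0.4 = 0 (operand ≠ 0)
(R -> R): 0.6 ≤ 0.6, so result = 1
~R: Gödel ¬ of 0.6 = 0 (operand ≠ 0)
((R -> R) | ~R) = max(1, 0) = 1
(~P -> ((R -> R) | ~R)): 0 ≤ 1, so result = 1
(R -> Q): 0.6 > 0.2, so result = 0.2
(P & (R -> Q)) = min(0.4, 0.2) = 0.2
(R | Q) = max(0.6, 0.2) = 0.6
((P & (R -> Q)) & (R | Q)) = min(0.2, 0.6) = 0.2
(Q & P) = min(0.2, 0.4) = 0.2
(((P & (R -> Q)) & (R | Q)) & (Q & P)) = min(0.2, 0.2) = 0.2
~(((P & (R -> Q)) & (R | Q)) & (Q & P)): Gödel ¬ of 0.2 = 0 (operand ≠ 0)
((~P -> ((R -> R) | ~R)) -> ~(((P & (R -> Q)) & (R | Q)) & (Q & P))): 1 > 0, so result = 0
((R & R) | ((~P -> ((R -> R) | ~R)) -> ~(((P & (R -> Q)) & (R | Q)) & (Q & P)))) = max(0.6, 0) = 0.6

0.60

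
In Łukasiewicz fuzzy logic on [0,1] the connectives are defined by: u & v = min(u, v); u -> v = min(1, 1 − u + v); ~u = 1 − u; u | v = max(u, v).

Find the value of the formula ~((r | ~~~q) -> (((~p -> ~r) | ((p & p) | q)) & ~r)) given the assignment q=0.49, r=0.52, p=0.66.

~q: Łukasiewicz ¬ gives 1 − 0.49 = 0.51
~~q: Łukasiewicz ¬ gives 1 − 0.51 = 0.49
~~~q: Łukasiewicz ¬ gives 1 − 0.49 = 0.51
(r | ~~~q) = max(0.52, 0.51) = 0.52
~p: Łukasiewicz ¬ gives 1 − 0.66 = 0.34
~r: Łukasiewicz ¬ gives 1 − 0.52 = 0.48
(~p -> ~r): min(1, 1 − 0.34 + 0.48) = 1
(p & p) = min(0.66, 0.66) = 0.66
((p & p) | q) = max(0.66, 0.49) = 0.66
((~p -> ~r) | ((p & p) | q)) = max(1, 0.66) = 1
~r: Łukasiewicz ¬ gives 1 − 0.52 = 0.48
(((~p -> ~r) | ((p & p) | q)) & ~r) = min(1, 0.48) = 0.48
((r | ~~~q) -> (((~p -> ~r) | ((p & p) | q)) & ~r)): min(1, 1 − 0.52 + 0.48) = 0.96
~((r | ~~~q) -> (((~p -> ~r) | ((p & p) | q)) & ~r)): Łukasiewicz ¬ gives 1 − 0.96 = 0.04

0.04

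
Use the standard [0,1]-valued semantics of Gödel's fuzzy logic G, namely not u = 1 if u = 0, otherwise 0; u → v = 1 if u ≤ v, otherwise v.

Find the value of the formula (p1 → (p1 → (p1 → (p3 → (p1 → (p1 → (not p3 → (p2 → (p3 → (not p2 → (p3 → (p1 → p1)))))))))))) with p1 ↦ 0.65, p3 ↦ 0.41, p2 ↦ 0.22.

not p3: Gödel ¬ of 0.41 = 0 (operand ≠ 0)
not p2: Gödel ¬ of 0.22 = 0 (operand ≠ 0)
(p1 → p1): 0.65 ≤ 0.65, so result = 1
(p3 → (p1 → p1)): 0.41 ≤ 1, so result = 1
(not p2 → (p3 → (p1 → p1))): 0 ≤ 1, so result = 1
(p3 → (not p2 → (p3 → (p1 → p1)))): 0.41 ≤ 1, so result = 1
(p2 → (p3 → (not p2 → (p3 → (p1 → p1))))): 0.22 ≤ 1, so result = 1
(not p3 → (p2 → (p3 → (not p2 → (p3 → (p1 → p1)))))): 0 ≤ 1, so result = 1
(p1 → (not p3 → (p2 → (p3 → (not p2 → (p3 → (p1 → p1))))))): 0.65 ≤ 1, so result = 1
(p1 → (p1 → (not p3 → (p2 → (p3 → (not p2 → (p3 → (p1 → p1)))))))): 0.65 ≤ 1, so result = 1
(p3 → (p1 → (p1 → (not p3 → (p2 → (p3 → (not p2 → (p3 → (p1 → p1))))))))): 0.41 ≤ 1, so result = 1
(p1 → (p3 → (p1 → (p1 → (not p3 → (p2 → (p3 → (not p2 → (p3 → (p1 → p1)))))))))): 0.65 ≤ 1, so result = 1
(p1 → (p1 → (p3 → (p1 → (p1 → (not p3 → (p2 → (p3 → (not p2 → (p3 → (p1 → p1))))))))))): 0.65 ≤ 1, so result = 1
(p1 → (p1 → (p1 → (p3 → (p1 → (p1 → (not p3 → (p2 → (p3 → (not p2 → (p3 → (p1 → p1)))))))))))): 0.65 ≤ 1, so result = 1

1.00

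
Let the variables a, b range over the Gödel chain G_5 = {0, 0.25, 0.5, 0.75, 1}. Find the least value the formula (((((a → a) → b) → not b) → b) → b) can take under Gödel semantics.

0.25

The minimum is attained at a = 0, b = 0.25:
  (a → a): 0 ≤ 0, so result = 1
  ((a → a) → b): 1 > 0.25, so result = 0.25
  not b: Gödel ¬ of 0.25 = 0 (operand ≠ 0)
  (((a → a) → b) → not b): 0.25 > 0, so result = 0
  ((((a → a) → b) → not b) → b): 0 ≤ 0.25, so result = 1
  (((((a → a) → b) → not b) → b) → b): 1 > 0.25, so result = 0.25
Checking all 25 assignments confirms none give a value below 0.25.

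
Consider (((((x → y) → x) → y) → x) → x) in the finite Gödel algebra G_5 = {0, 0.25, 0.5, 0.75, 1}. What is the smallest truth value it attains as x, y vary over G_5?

The minimum is attained at x = 0.25, y = 0:
  (x → y): 0.25 > 0, so result = 0
  ((x → y) → x): 0 ≤ 0.25, so result = 1
  (((x → y) → x) → y): 1 > 0, so result = 0
  ((((x → y) → x) → y) → x): 0 ≤ 0.25, so result = 1
  (((((x → y) → x) → y) → x) → x): 1 > 0.25, so result = 0.25
Checking all 25 assignments confirms none give a value below 0.25.

0.25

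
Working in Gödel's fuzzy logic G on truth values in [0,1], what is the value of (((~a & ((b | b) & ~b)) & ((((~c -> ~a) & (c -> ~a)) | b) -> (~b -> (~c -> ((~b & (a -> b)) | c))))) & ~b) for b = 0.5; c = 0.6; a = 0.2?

~a: Gödel ¬ of 0.2 = 0 (operand ≠ 0)
(b | b) = max(0.5, 0.5) = 0.5
~b: Gödel ¬ of 0.5 = 0 (operand ≠ 0)
((b | b) & ~b) = min(0.5, 0) = 0
(~a & ((b | b) & ~b)) = min(0, 0) = 0
~c: Gödel ¬ of 0.6 = 0 (operand ≠ 0)
~a: Gödel ¬ of 0.2 = 0 (operand ≠ 0)
(~c -> ~a): 0 ≤ 0, so result = 1
~a: Gödel ¬ of 0.2 = 0 (operand ≠ 0)
(c -> ~a): 0.6 > 0, so result = 0
((~c -> ~a) & (c -> ~a)) = min(1, 0) = 0
(((~c -> ~a) & (c -> ~a)) | b) = max(0, 0.5) = 0.5
~b: Gödel ¬ of 0.5 = 0 (operand ≠ 0)
~c: Gödel ¬ of 0.6 = 0 (operand ≠ 0)
~b: Gödel ¬ of 0.5 = 0 (operand ≠ 0)
(a -> b): 0.2 ≤ 0.5, so result = 1
(~b & (a -> b)) = min(0, 1) = 0
((~b & (a -> b)) | c) = max(0, 0.6) = 0.6
(~c -> ((~b & (a -> b)) | c)): 0 ≤ 0.6, so result = 1
(~b -> (~c -> ((~b & (a -> b)) | c))): 0 ≤ 1, so result = 1
((((~c -> ~a) & (c -> ~a)) | b) -> (~b -> (~c -> ((~b & (a -> b)) | c)))): 0.5 ≤ 1, so result = 1
((~a & ((b | b) & ~b)) & ((((~c -> ~a) & (c -> ~a)) | b) -> (~b -> (~c -> ((~b & (a -> b)) | c))))) = min(0, 1) = 0
~b: Gödel ¬ of 0.5 = 0 (operand ≠ 0)
(((~a & ((b | b) & ~b)) & ((((~c -> ~a) & (c -> ~a)) | b) -> (~b -> (~c -> ((~b & (a -> b)) | c))))) & ~b) = min(0, 0) = 0

0.00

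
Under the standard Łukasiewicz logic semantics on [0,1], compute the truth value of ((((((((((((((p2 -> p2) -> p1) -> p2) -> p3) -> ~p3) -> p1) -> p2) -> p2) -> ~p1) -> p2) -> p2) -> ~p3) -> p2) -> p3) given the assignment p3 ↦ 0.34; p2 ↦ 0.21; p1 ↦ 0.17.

(p2 -> p2): min(1, 1 − 0.21 + 0.21) = 1
((p2 -> p2) -> p1): min(1, 1 − 1 + 0.17) = 0.17
(((p2 -> p2) -> p1) -> p2): min(1, 1 − 0.17 + 0.21) = 1
((((p2 -> p2) -> p1) -> p2) -> p3): min(1, 1 − 1 + 0.34) = 0.34
~p3: Łukasiewicz ¬ gives 1 − 0.34 = 0.66
(((((p2 -> p2) -> p1) -> p2) -> p3) -> ~p3): min(1, 1 − 0.34 + 0.66) = 1
((((((p2 -> p2) -> p1) -> p2) -> p3) -> ~p3) -> p1): min(1, 1 − 1 + 0.17) = 0.17
(((((((p2 -> p2) -> p1) -> p2) -> p3) -> ~p3) -> p1) -> p2): min(1, 1 − 0.17 + 0.21) = 1
((((((((p2 -> p2) -> p1) -> p2) -> p3) -> ~p3) -> p1) -> p2) -> p2): min(1, 1 − 1 + 0.21) = 0.21
~p1: Łukasiewicz ¬ gives 1 − 0.17 = 0.83
(((((((((p2 -> p2) -> p1) -> p2) -> p3) -> ~p3) -> p1) -> p2) -> p2) -> ~p1): min(1, 1 − 0.21 + 0.83) = 1
((((((((((p2 -> p2) -> p1) -> p2) -> p3) -> ~p3) -> p1) -> p2) -> p2) -> ~p1) -> p2): min(1, 1 − 1 + 0.21) = 0.21
(((((((((((p2 -> p2) -> p1) -> p2) -> p3) -> ~p3) -> p1) -> p2) -> p2) -> ~p1) -> p2) -> p2): min(1, 1 − 0.21 + 0.21) = 1
~p3: Łukasiewicz ¬ gives 1 − 0.34 = 0.66
((((((((((((p2 -> p2) -> p1) -> p2) -> p3) -> ~p3) -> p1) -> p2) -> p2) -> ~p1) -> p2) -> p2) -> ~p3): min(1, 1 − 1 + 0.66) = 0.66
(((((((((((((p2 -> p2) -> p1) -> p2) -> p3) -> ~p3) -> p1) -> p2) -> p2) -> ~p1) -> p2) -> p2) -> ~p3) -> p2): min(1, 1 − 0.66 + 0.21) = 0.55
((((((((((((((p2 -> p2) -> p1) -> p2) -> p3) -> ~p3) -> p1) -> p2) -> p2) -> ~p1) -> p2) -> p2) -> ~p3) -> p2) -> p3): min(1, 1 − 0.55 + 0.34) = 0.79

0.79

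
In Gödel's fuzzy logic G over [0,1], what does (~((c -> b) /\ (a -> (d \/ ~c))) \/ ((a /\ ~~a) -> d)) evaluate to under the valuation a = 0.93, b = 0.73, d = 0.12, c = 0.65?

0.12

(c -> b): 0.65 ≤ 0.73, so result = 1
~c: Gödel ¬ of 0.65 = 0 (operand ≠ 0)
(d \/ ~c) = max(0.12, 0) = 0.12
(a -> (d \/ ~c)): 0.93 > 0.12, so result = 0.12
((c -> b) /\ (a -> (d \/ ~c))) = min(1, 0.12) = 0.12
~((c -> b) /\ (a -> (d \/ ~c))): Gödel ¬ of 0.12 = 0 (operand ≠ 0)
~a: Gödel ¬ of 0.93 = 0 (operand ≠ 0)
~~a: Gödel ¬ of 0 = 1 (operand is 0)
(a /\ ~~a) = min(0.93, 1) = 0.93
((a /\ ~~a) -> d): 0.93 > 0.12, so result = 0.12
(~((c -> b) /\ (a -> (d \/ ~c))) \/ ((a /\ ~~a) -> d)) = max(0, 0.12) = 0.12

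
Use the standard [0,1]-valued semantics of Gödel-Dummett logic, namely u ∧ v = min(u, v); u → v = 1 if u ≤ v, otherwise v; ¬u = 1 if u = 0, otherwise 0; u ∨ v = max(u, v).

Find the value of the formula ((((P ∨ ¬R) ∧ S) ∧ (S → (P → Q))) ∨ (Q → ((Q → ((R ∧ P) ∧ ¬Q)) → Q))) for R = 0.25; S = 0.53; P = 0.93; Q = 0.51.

1.00

¬R: Gödel ¬ of 0.25 = 0 (operand ≠ 0)
(P ∨ ¬R) = max(0.93, 0) = 0.93
((P ∨ ¬R) ∧ S) = min(0.93, 0.53) = 0.53
(P → Q): 0.93 > 0.51, so result = 0.51
(S → (P → Q)): 0.53 > 0.51, so result = 0.51
(((P ∨ ¬R) ∧ S) ∧ (S → (P → Q))) = min(0.53, 0.51) = 0.51
(R ∧ P) = min(0.25, 0.93) = 0.25
¬Q: Gödel ¬ of 0.51 = 0 (operand ≠ 0)
((R ∧ P) ∧ ¬Q) = min(0.25, 0) = 0
(Q → ((R ∧ P) ∧ ¬Q)): 0.51 > 0, so result = 0
((Q → ((R ∧ P) ∧ ¬Q)) → Q): 0 ≤ 0.51, so result = 1
(Q → ((Q → ((R ∧ P) ∧ ¬Q)) → Q)): 0.51 ≤ 1, so result = 1
((((P ∨ ¬R) ∧ S) ∧ (S → (P → Q))) ∨ (Q → ((Q → ((R ∧ P) ∧ ¬Q)) → Q))) = max(0.51, 1) = 1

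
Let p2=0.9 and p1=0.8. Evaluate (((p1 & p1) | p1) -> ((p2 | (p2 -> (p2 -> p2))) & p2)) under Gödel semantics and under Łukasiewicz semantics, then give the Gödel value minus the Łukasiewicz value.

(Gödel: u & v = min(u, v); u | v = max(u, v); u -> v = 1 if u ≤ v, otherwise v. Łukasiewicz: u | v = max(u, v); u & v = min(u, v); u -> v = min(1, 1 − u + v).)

Gödel evaluation:
  (p1 & p1) = min(0.8, 0.8) = 0.8
  ((p1 & p1) | p1) = max(0.8, 0.8) = 0.8
  (p2 -> p2): 0.9 ≤ 0.9, so result = 1
  (p2 -> (p2 -> p2)): 0.9 ≤ 1, so result = 1
  (p2 | (p2 -> (p2 -> p2))) = max(0.9, 1) = 1
  ((p2 | (p2 -> (p2 -> p2))) & p2) = min(1, 0.9) = 0.9
  (((p1 & p1) | p1) -> ((p2 | (p2 -> (p2 -> p2))) & p2)): 0.8 ≤ 0.9, so result = 1
  Gödel value = 1
Łukasiewicz evaluation:
  (p1 & p1) = min(0.8, 0.8) = 0.8
  ((p1 & p1) | p1) = max(0.8, 0.8) = 0.8
  (p2 -> p2): min(1, 1 − 0.9 + 0.9) = 1
  (p2 -> (p2 -> p2)): min(1, 1 − 0.9 + 1) = 1
  (p2 | (p2 -> (p2 -> p2))) = max(0.9, 1) = 1
  ((p2 | (p2 -> (p2 -> p2))) & p2) = min(1, 0.9) = 0.9
  (((p1 & p1) | p1) -> ((p2 | (p2 -> (p2 -> p2))) & p2)): min(1, 1 − 0.8 + 0.9) = 1
  Łukasiewicz value = 1
Difference: 1 − 1 = 0.00

0.00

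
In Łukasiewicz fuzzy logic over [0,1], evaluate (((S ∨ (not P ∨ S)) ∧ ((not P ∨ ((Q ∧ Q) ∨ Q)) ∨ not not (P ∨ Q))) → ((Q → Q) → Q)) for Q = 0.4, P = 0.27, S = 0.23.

not P: Łukasiewicz ¬ gives 1 − 0.27 = 0.73
(not P ∨ S) = max(0.73, 0.23) = 0.73
(S ∨ (not P ∨ S)) = max(0.23, 0.73) = 0.73
not P: Łukasiewicz ¬ gives 1 − 0.27 = 0.73
(Q ∧ Q) = min(0.4, 0.4) = 0.4
((Q ∧ Q) ∨ Q) = max(0.4, 0.4) = 0.4
(not P ∨ ((Q ∧ Q) ∨ Q)) = max(0.73, 0.4) = 0.73
(P ∨ Q) = max(0.27, 0.4) = 0.4
not (P ∨ Q): Łukasiewicz ¬ gives 1 − 0.4 = 0.6
not not (P ∨ Q): Łukasiewicz ¬ gives 1 − 0.6 = 0.4
((not P ∨ ((Q ∧ Q) ∨ Q)) ∨ not not (P ∨ Q)) = max(0.73, 0.4) = 0.73
((S ∨ (not P ∨ S)) ∧ ((not P ∨ ((Q ∧ Q) ∨ Q)) ∨ not not (P ∨ Q))) = min(0.73, 0.73) = 0.73
(Q → Q): min(1, 1 − 0.4 + 0.4) = 1
((Q → Q) → Q): min(1, 1 − 1 + 0.4) = 0.4
(((S ∨ (not P ∨ S)) ∧ ((not P ∨ ((Q ∧ Q) ∨ Q)) ∨ not not (P ∨ Q))) → ((Q → Q) → Q)): min(1, 1 − 0.73 + 0.4) = 0.67

0.67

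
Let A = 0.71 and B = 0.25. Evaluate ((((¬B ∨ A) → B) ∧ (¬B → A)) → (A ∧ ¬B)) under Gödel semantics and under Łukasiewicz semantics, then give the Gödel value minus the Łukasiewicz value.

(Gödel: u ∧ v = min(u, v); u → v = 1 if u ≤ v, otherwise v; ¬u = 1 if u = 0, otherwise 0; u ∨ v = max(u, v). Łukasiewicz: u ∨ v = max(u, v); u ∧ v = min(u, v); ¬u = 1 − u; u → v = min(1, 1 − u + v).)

-1.00

Gödel evaluation:
  ¬B: Gödel ¬ of 0.25 = 0 (operand ≠ 0)
  (¬B ∨ A) = max(0, 0.71) = 0.71
  ((¬B ∨ A) → B): 0.71 > 0.25, so result = 0.25
  ¬B: Gödel ¬ of 0.25 = 0 (operand ≠ 0)
  (¬B → A): 0 ≤ 0.71, so result = 1
  (((¬B ∨ A) → B) ∧ (¬B → A)) = min(0.25, 1) = 0.25
  ¬B: Gödel ¬ of 0.25 = 0 (operand ≠ 0)
  (A ∧ ¬B) = min(0.71, 0) = 0
  ((((¬B ∨ A) → B) ∧ (¬B → A)) → (A ∧ ¬B)): 0.25 > 0, so result = 0
  Gödel value = 0
Łukasiewicz evaluation:
  ¬B: Łukasiewicz ¬ gives 1 − 0.25 = 0.75
  (¬B ∨ A) = max(0.75, 0.71) = 0.75
  ((¬B ∨ A) → B): min(1, 1 − 0.75 + 0.25) = 0.5
  ¬B: Łukasiewicz ¬ gives 1 − 0.25 = 0.75
  (¬B → A): min(1, 1 − 0.75 + 0.71) = 0.96
  (((¬B ∨ A) → B) ∧ (¬B → A)) = min(0.5, 0.96) = 0.5
  ¬B: Łukasiewicz ¬ gives 1 − 0.25 = 0.75
  (A ∧ ¬B) = min(0.71, 0.75) = 0.71
  ((((¬B ∨ A) → B) ∧ (¬B → A)) → (A ∧ ¬B)): min(1, 1 − 0.5 + 0.71) = 1
  Łukasiewicz value = 1
Difference: 0 − 1 = -1.00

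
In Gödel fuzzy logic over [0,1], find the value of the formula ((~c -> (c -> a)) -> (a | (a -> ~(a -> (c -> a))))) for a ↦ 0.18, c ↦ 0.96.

0.18

~c: Gödel ¬ of 0.96 = 0 (operand ≠ 0)
(c -> a): 0.96 > 0.18, so result = 0.18
(~c -> (c -> a)): 0 ≤ 0.18, so result = 1
(c -> a): 0.96 > 0.18, so result = 0.18
(a -> (c -> a)): 0.18 ≤ 0.18, so result = 1
~(a -> (c -> a)): Gödel ¬ of 1 = 0 (operand ≠ 0)
(a -> ~(a -> (c -> a))): 0.18 > 0, so result = 0
(a | (a -> ~(a -> (c -> a)))) = max(0.18, 0) = 0.18
((~c -> (c -> a)) -> (a | (a -> ~(a -> (c -> a))))): 1 > 0.18, so result = 0.18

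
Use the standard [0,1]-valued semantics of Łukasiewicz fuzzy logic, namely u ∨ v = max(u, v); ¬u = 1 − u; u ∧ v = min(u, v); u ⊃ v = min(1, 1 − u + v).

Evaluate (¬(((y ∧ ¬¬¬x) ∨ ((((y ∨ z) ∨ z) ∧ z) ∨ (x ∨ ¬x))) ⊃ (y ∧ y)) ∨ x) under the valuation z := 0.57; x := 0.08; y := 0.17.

¬x: Łukasiewicz ¬ gives 1 − 0.08 = 0.92
¬¬x: Łukasiewicz ¬ gives 1 − 0.92 = 0.08
¬¬¬x: Łukasiewicz ¬ gives 1 − 0.08 = 0.92
(y ∧ ¬¬¬x) = min(0.17, 0.92) = 0.17
(y ∨ z) = max(0.17, 0.57) = 0.57
((y ∨ z) ∨ z) = max(0.57, 0.57) = 0.57
(((y ∨ z) ∨ z) ∧ z) = min(0.57, 0.57) = 0.57
¬x: Łukasiewicz ¬ gives 1 − 0.08 = 0.92
(x ∨ ¬x) = max(0.08, 0.92) = 0.92
((((y ∨ z) ∨ z) ∧ z) ∨ (x ∨ ¬x)) = max(0.57, 0.92) = 0.92
((y ∧ ¬¬¬x) ∨ ((((y ∨ z) ∨ z) ∧ z) ∨ (x ∨ ¬x))) = max(0.17, 0.92) = 0.92
(y ∧ y) = min(0.17, 0.17) = 0.17
(((y ∧ ¬¬¬x) ∨ ((((y ∨ z) ∨ z) ∧ z) ∨ (x ∨ ¬x))) ⊃ (y ∧ y)): min(1, 1 − 0.92 + 0.17) = 0.25
¬(((y ∧ ¬¬¬x) ∨ ((((y ∨ z) ∨ z) ∧ z) ∨ (x ∨ ¬x))) ⊃ (y ∧ y)): Łukasiewicz ¬ gives 1 − 0.25 = 0.75
(¬(((y ∧ ¬¬¬x) ∨ ((((y ∨ z) ∨ z) ∧ z) ∨ (x ∨ ¬x))) ⊃ (y ∧ y)) ∨ x) = max(0.75, 0.08) = 0.75

0.75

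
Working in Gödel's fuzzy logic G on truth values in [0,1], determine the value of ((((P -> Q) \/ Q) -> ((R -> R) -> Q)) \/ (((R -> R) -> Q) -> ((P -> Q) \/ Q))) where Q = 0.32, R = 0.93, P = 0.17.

(P -> Q): 0.17 ≤ 0.32, so result = 1
((P -> Q) \/ Q) = max(1, 0.32) = 1
(R -> R): 0.93 ≤ 0.93, so result = 1
((R -> R) -> Q): 1 > 0.32, so result = 0.32
(((P -> Q) \/ Q) -> ((R -> R) -> Q)): 1 > 0.32, so result = 0.32
(R -> R): 0.93 ≤ 0.93, so result = 1
((R -> R) -> Q): 1 > 0.32, so result = 0.32
(P -> Q): 0.17 ≤ 0.32, so result = 1
((P -> Q) \/ Q) = max(1, 0.32) = 1
(((R -> R) -> Q) -> ((P -> Q) \/ Q)): 0.32 ≤ 1, so result = 1
((((P -> Q) \/ Q) -> ((R -> R) -> Q)) \/ (((R -> R) -> Q) -> ((P -> Q) \/ Q))) = max(0.32, 1) = 1

1.00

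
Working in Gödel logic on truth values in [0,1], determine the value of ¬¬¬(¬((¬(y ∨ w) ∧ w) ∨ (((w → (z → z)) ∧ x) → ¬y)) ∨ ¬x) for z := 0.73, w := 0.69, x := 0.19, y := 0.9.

0.00

(y ∨ w) = max(0.9, 0.69) = 0.9
¬(y ∨ w): Gödel ¬ of 0.9 = 0 (operand ≠ 0)
(¬(y ∨ w) ∧ w) = min(0, 0.69) = 0
(z → z): 0.73 ≤ 0.73, so result = 1
(w → (z → z)): 0.69 ≤ 1, so result = 1
((w → (z → z)) ∧ x) = min(1, 0.19) = 0.19
¬y: Gödel ¬ of 0.9 = 0 (operand ≠ 0)
(((w → (z → z)) ∧ x) → ¬y): 0.19 > 0, so result = 0
((¬(y ∨ w) ∧ w) ∨ (((w → (z → z)) ∧ x) → ¬y)) = max(0, 0) = 0
¬((¬(y ∨ w) ∧ w) ∨ (((w → (z → z)) ∧ x) → ¬y)): Gödel ¬ of 0 = 1 (operand is 0)
¬x: Gödel ¬ of 0.19 = 0 (operand ≠ 0)
(¬((¬(y ∨ w) ∧ w) ∨ (((w → (z → z)) ∧ x) → ¬y)) ∨ ¬x) = max(1, 0) = 1
¬(¬((¬(y ∨ w) ∧ w) ∨ (((w → (z → z)) ∧ x) → ¬y)) ∨ ¬x): Gödel ¬ of 1 = 0 (operand ≠ 0)
¬¬(¬((¬(y ∨ w) ∧ w) ∨ (((w → (z → z)) ∧ x) → ¬y)) ∨ ¬x): Gödel ¬ of 0 = 1 (operand is 0)
¬¬¬(¬((¬(y ∨ w) ∧ w) ∨ (((w → (z → z)) ∧ x) → ¬y)) ∨ ¬x): Gödel ¬ of 1 = 0 (operand ≠ 0)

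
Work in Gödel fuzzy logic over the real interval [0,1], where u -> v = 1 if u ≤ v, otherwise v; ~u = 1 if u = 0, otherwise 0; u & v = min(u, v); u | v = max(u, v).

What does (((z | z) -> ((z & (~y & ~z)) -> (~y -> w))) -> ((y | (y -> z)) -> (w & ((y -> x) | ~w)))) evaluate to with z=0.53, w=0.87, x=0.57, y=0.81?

(z | z) = max(0.53, 0.53) = 0.53
~y: Gödel ¬ of 0.81 = 0 (operand ≠ 0)
~z: Gödel ¬ of 0.53 = 0 (operand ≠ 0)
(~y & ~z) = min(0, 0) = 0
(z & (~y & ~z)) = min(0.53, 0) = 0
~y: Gödel ¬ of 0.81 = 0 (operand ≠ 0)
(~y -> w): 0 ≤ 0.87, so result = 1
((z & (~y & ~z)) -> (~y -> w)): 0 ≤ 1, so result = 1
((z | z) -> ((z & (~y & ~z)) -> (~y -> w))): 0.53 ≤ 1, so result = 1
(y -> z): 0.81 > 0.53, so result = 0.53
(y | (y -> z)) = max(0.81, 0.53) = 0.81
(y -> x): 0.81 > 0.57, so result = 0.57
~w: Gödel ¬ of 0.87 = 0 (operand ≠ 0)
((y -> x) | ~w) = max(0.57, 0) = 0.57
(w & ((y -> x) | ~w)) = min(0.87, 0.57) = 0.57
((y | (y -> z)) -> (w & ((y -> x) | ~w))): 0.81 > 0.57, so result = 0.57
(((z | z) -> ((z & (~y & ~z)) -> (~y -> w))) -> ((y | (y -> z)) -> (w & ((y -> x) | ~w)))): 1 > 0.57, so result = 0.57

0.57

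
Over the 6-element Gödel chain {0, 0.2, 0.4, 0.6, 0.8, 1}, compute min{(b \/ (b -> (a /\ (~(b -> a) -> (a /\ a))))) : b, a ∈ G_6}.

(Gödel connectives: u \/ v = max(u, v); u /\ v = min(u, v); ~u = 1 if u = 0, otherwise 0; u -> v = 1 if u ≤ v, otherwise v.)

0.20

The minimum is attained at b = 0.2, a = 0:
  (b -> a): 0.2 > 0, so result = 0
  ~(b -> a): Gödel ¬ of 0 = 1 (operand is 0)
  (a /\ a) = min(0, 0) = 0
  (~(b -> a) -> (a /\ a)): 1 > 0, so result = 0
  (a /\ (~(b -> a) -> (a /\ a))) = min(0, 0) = 0
  (b -> (a /\ (~(b -> a) -> (a /\ a)))): 0.2 > 0, so result = 0
  (b \/ (b -> (a /\ (~(b -> a) -> (a /\ a))))) = max(0.2, 0) = 0.2
Checking all 36 assignments confirms none give a value below 0.20.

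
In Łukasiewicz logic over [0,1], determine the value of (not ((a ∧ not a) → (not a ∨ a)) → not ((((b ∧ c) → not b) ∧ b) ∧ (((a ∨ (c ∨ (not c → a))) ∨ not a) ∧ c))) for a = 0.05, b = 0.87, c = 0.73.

not a: Łukasiewicz ¬ gives 1 − 0.05 = 0.95
(a ∧ not a) = min(0.05, 0.95) = 0.05
not a: Łukasiewicz ¬ gives 1 − 0.05 = 0.95
(not a ∨ a) = max(0.95, 0.05) = 0.95
((a ∧ not a) → (not a ∨ a)): min(1, 1 − 0.05 + 0.95) = 1
not ((a ∧ not a) → (not a ∨ a)): Łukasiewicz ¬ gives 1 − 1 = 0
(b ∧ c) = min(0.87, 0.73) = 0.73
not b: Łukasiewicz ¬ gives 1 − 0.87 = 0.13
((b ∧ c) → not b): min(1, 1 − 0.73 + 0.13) = 0.4
(((b ∧ c) → not b) ∧ b) = min(0.4, 0.87) = 0.4
not c: Łukasiewicz ¬ gives 1 − 0.73 = 0.27
(not c → a): min(1, 1 − 0.27 + 0.05) = 0.78
(c ∨ (not c → a)) = max(0.73, 0.78) = 0.78
(a ∨ (c ∨ (not c → a))) = max(0.05, 0.78) = 0.78
not a: Łukasiewicz ¬ gives 1 − 0.05 = 0.95
((a ∨ (c ∨ (not c → a))) ∨ not a) = max(0.78, 0.95) = 0.95
(((a ∨ (c ∨ (not c → a))) ∨ not a) ∧ c) = min(0.95, 0.73) = 0.73
((((b ∧ c) → not b) ∧ b) ∧ (((a ∨ (c ∨ (not c → a))) ∨ not a) ∧ c)) = min(0.4, 0.73) = 0.4
not ((((b ∧ c) → not b) ∧ b) ∧ (((a ∨ (c ∨ (not c → a))) ∨ not a) ∧ c)): Łukasiewicz ¬ gives 1 − 0.4 = 0.6
(not ((a ∧ not a) → (not a ∨ a)) → not ((((b ∧ c) → not b) ∧ b) ∧ (((a ∨ (c ∨ (not c → a))) ∨ not a) ∧ c))): min(1, 1 − 0 + 0.6) = 1

1.00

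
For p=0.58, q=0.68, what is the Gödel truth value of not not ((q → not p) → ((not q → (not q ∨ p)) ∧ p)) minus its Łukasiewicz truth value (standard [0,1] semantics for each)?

0.16

Gödel evaluation:
  not p: Gödel ¬ of 0.58 = 0 (operand ≠ 0)
  (q → not p): 0.68 > 0, so result = 0
  not q: Gödel ¬ of 0.68 = 0 (operand ≠ 0)
  not q: Gödel ¬ of 0.68 = 0 (operand ≠ 0)
  (not q ∨ p) = max(0, 0.58) = 0.58
  (not q → (not q ∨ p)): 0 ≤ 0.58, so result = 1
  ((not q → (not q ∨ p)) ∧ p) = min(1, 0.58) = 0.58
  ((q → not p) → ((not q → (not q ∨ p)) ∧ p)): 0 ≤ 0.58, so result = 1
  not ((q → not p) → ((not q → (not q ∨ p)) ∧ p)): Gödel ¬ of 1 = 0 (operand ≠ 0)
  not not ((q → not p) → ((not q → (not q ∨ p)) ∧ p)): Gödel ¬ of 0 = 1 (operand is 0)
  Gödel value = 1
Łukasiewicz evaluation:
  not p: Łukasiewicz ¬ gives 1 − 0.58 = 0.42
  (q → not p): min(1, 1 − 0.68 + 0.42) = 0.74
  not q: Łukasiewicz ¬ gives 1 − 0.68 = 0.32
  not q: Łukasiewicz ¬ gives 1 − 0.68 = 0.32
  (not q ∨ p) = max(0.32, 0.58) = 0.58
  (not q → (not q ∨ p)): min(1, 1 − 0.32 + 0.58) = 1
  ((not q → (not q ∨ p)) ∧ p) = min(1, 0.58) = 0.58
  ((q → not p) → ((not q → (not q ∨ p)) ∧ p)): min(1, 1 − 0.74 + 0.58) = 0.84
  not ((q → not p) → ((not q → (not q ∨ p)) ∧ p)): Łukasiewicz ¬ gives 1 − 0.84 = 0.16
  not not ((q → not p) → ((not q → (not q ∨ p)) ∧ p)): Łukasiewicz ¬ gives 1 − 0.16 = 0.84
  Łukasiewicz value = 0.84
Difference: 1 − 0.84 = 0.16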